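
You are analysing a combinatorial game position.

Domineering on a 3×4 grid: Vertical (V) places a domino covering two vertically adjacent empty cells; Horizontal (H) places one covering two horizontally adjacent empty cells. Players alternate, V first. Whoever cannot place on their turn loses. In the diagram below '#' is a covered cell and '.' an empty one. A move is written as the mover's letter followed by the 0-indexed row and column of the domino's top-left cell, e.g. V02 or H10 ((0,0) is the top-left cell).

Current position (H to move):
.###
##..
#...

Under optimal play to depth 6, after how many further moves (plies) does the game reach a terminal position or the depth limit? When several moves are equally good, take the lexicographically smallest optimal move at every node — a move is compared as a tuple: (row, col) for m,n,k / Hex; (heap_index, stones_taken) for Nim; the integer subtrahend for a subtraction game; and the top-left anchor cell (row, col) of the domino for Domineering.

p1 H@[.###/##../#...]: H12[.###/####/#...]+1* H21[.###/##../###.]-1 H22[.###/##../#.##]+1
p2 V@[.###/####/#...] terminal -1; root [.###/##../#...] d6

PV length from [.###/##../#...]: 1 ply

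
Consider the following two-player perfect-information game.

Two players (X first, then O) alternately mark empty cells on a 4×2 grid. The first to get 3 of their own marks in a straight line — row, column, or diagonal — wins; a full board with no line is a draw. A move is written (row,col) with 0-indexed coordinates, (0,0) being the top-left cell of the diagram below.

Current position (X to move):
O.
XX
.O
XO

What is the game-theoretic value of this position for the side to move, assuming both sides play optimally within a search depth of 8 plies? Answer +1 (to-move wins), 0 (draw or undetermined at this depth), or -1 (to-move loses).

[O./XX/.O/XO] X move#1: (0,1):+0/OX/XX/.O/XO, (2,0):+1/O./XX/XO/XO*
[O./XX/XO/XO] end (terminal -1, O#2); searched O./XX/.O/XO to 8

value(O./XX/.O/XO, X) = +1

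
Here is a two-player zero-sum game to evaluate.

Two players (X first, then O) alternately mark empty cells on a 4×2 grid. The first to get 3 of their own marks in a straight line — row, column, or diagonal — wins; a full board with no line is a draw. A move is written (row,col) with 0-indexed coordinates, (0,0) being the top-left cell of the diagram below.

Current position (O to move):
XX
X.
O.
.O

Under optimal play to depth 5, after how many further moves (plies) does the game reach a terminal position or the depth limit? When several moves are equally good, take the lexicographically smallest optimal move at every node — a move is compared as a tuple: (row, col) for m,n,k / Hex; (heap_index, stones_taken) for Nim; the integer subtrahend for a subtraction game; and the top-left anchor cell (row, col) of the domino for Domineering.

[XX/X./O./.O] O move#1: (1,1):+0/XX/XO/O./.O*, (2,1):+0/XX/X./OO/.O, (3,0):+0/XX/X./O./OO
[XX/XO/O./.O] X move#2: (2,1):+0/XX/XO/OX/.O*, (3,0):-1/XX/XO/O./XO
[XX/XO/OX/.O] O move#3: (3,0):+0/XX/XO/OX/OO*
[XX/XO/OX/OO] end (terminal +0, X#4); searched XX/X./O./.O to 5

PV length from [XX/X./O./.O]: 3 plies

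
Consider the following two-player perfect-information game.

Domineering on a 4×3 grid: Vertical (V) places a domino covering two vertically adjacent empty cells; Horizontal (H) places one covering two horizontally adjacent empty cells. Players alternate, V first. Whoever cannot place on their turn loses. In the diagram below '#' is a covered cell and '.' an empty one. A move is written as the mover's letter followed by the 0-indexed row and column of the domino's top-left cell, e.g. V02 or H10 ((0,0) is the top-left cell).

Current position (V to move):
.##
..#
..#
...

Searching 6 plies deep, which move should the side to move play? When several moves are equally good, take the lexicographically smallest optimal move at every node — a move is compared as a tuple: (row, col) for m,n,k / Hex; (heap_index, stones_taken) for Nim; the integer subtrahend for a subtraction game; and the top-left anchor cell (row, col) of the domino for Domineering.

[.##/..#/..#/...] V move#1: V00:-1/###/#.#/..#/..., V10:+1/.##/#.#/#.#/...*, V11:+1/.##/.##/.##/..., V20:+1/.##/..#/#.#/#.., V21:+1/.##/..#/.##/.#.
[.##/#.#/#.#/...] H move#2: H30:-1/.##/#.#/#.#/##.*, H31:-1/.##/#.#/#.#/.##
[.##/#.#/#.#/##.] V move#3: V11:+1/.##/###/###/##.*
[.##/###/###/##.] end (terminal -1, H#4); searched .##/..#/..#/... to 6

V's best at [.##/..#/..#/...]: V10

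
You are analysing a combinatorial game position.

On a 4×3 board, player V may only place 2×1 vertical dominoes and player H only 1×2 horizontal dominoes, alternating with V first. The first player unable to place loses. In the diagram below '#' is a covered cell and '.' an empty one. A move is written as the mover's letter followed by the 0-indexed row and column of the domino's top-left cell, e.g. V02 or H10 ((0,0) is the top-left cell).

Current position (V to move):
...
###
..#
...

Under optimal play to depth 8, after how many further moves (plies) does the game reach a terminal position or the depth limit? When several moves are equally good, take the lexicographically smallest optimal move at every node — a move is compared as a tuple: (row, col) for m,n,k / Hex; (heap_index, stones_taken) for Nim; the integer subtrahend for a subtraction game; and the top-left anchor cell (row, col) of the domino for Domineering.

PV length from [.../###/..#/...]: 3 plies

ply 1, V at .../###/..#/... | V20=-1→.../###/#.#/#..; V21=+1→.../###/.##/.#.*
ply 2, H at .../###/.##/.#. | H00=-1→##./###/.##/.#.*; H01=-1→.##/###/.##/.#.
ply 3, V at ##./###/.##/.#. | V20=+1→##./###/###/##.*
ply 4: ##./###/###/##. is terminal -1 (H); from .../###/..#/... depth 8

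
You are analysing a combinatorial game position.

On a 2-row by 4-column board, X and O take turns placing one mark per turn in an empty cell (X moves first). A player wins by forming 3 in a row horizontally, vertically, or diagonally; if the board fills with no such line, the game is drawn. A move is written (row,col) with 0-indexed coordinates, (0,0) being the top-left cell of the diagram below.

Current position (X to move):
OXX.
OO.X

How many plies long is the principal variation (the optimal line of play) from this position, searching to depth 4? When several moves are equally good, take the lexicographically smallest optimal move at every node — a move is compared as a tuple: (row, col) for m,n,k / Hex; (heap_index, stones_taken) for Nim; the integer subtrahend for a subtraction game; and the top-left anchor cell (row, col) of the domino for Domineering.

[OXX./OO.X] X move#1: (0,3):+1/OXXX/OO.X*, (1,2):+0/OXX./OOXX
[OXXX/OO.X] end (terminal -1, O#2); searched OXX./OO.X to 4

PV length from [OXX./OO.X]: 1 ply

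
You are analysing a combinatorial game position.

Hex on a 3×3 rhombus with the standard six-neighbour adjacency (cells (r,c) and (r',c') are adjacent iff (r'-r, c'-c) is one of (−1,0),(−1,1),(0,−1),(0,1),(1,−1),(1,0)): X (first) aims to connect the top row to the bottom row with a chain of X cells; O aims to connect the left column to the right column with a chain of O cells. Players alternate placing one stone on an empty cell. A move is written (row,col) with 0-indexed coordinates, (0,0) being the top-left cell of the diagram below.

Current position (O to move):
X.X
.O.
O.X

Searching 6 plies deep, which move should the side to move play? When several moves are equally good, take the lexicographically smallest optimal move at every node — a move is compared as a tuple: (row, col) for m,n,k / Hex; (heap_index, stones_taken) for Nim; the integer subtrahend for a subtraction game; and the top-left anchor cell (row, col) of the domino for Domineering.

ply 1, O at X.X/.O./O.X | (0,1)=-1→XOX/.O./O.X; (1,0)=-1→X.X/OO./O.X; (1,2)=+1→X.X/.OO/O.X*; (2,1)=-1→X.X/.O./OOX
ply 2: X.X/.OO/O.X is terminal -1 (X); from X.X/.O./O.X depth 6

O's best at [X.X/.O./O.X]: (1,2)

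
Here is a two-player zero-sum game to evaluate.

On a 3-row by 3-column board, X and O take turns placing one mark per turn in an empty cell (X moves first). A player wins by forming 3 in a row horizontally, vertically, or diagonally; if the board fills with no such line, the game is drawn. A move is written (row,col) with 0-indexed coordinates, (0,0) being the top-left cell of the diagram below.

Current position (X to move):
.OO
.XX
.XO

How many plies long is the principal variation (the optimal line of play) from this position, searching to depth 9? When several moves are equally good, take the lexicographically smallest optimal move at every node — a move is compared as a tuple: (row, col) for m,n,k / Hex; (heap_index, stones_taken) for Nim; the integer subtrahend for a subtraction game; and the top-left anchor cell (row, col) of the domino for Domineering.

PV length from [.OO/.XX/.XO]: 1 ply

[.OO/.XX/.XO] X move#1: (0,0):+0/XOO/.XX/.XO, (1,0):+1/.OO/XXX/.XO*, (2,0):-1/.OO/.XX/XXO
[.OO/XXX/.XO] end (terminal -1, O#2); searched .OO/.XX/.XO to 9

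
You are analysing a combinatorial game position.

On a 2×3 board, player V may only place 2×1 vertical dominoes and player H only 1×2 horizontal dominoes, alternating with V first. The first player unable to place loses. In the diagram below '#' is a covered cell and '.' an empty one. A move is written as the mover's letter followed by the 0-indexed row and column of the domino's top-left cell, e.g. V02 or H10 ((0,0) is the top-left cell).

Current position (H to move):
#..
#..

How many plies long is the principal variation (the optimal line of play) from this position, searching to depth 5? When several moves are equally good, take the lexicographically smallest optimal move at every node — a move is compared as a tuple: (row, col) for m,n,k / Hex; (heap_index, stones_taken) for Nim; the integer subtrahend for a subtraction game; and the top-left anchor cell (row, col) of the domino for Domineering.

[#../#..] H move#1: H01:+1/###/#..*, H11:+1/#../###
[###/#..] end (terminal -1, V#2); searched #../#.. to 5

PV length from [#../#..]: 1 ply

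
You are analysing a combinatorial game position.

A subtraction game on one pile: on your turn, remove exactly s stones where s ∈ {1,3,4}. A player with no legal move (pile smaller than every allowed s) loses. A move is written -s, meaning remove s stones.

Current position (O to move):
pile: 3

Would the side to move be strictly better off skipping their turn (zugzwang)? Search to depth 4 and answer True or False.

zugzwang(3, O) = False

[3] O move#1: -1:+1/2*, -3:+1/0
[2] X move#2: -1:-1/1*
[1] O move#3: -1:+1/0*
[0] end (terminal -1, X#4); searched 3 to 4
suppose O passes — search the same position with X to move:
pass> [3] X move#1: -1:+1/2*, -3:+1/0
pass> [2] O move#2: -1:-1/1*
pass> [1] X move#3: -1:+1/0*
pass> [0] end (terminal -1, O#4); searched 3 to 4
for O: play +1, pass -1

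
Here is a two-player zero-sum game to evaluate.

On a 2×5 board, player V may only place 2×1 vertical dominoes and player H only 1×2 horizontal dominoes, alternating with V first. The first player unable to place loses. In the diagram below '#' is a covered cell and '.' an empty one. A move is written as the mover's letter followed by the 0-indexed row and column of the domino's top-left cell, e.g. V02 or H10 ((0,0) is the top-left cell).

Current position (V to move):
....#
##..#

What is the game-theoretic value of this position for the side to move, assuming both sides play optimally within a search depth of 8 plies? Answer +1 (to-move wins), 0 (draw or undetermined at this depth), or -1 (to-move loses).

[....#/##..#] V move#1: V02:+1/..#.#/###.#*, V03:-1/...##/##.##
[..#.#/###.#] H move#2: H00:-1/###.#/###.#*
[###.#/###.#] V move#3: V03:+1/#####/#####*
[#####/#####] end (terminal -1, H#4); searched ....#/##..# to 8

value(....#/##..#, V) = +1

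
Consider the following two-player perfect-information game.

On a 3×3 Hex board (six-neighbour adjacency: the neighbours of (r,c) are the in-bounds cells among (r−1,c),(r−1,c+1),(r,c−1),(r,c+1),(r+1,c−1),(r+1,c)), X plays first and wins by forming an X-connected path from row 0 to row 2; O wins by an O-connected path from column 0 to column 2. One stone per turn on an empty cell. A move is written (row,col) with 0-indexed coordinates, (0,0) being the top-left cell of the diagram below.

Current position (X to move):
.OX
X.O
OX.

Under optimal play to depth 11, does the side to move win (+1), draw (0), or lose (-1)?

[.OX/X.O/OX.] X move#1: (0,0):-1/XOX/X.O/OX., (1,1):+1/.OX/XXO/OX.*, (2,2):-1/.OX/X.O/OXX
[.OX/XXO/OX.] end (terminal -1, O#2); searched .OX/X.O/OX. to 11

value(.OX/X.O/OX., X) = +1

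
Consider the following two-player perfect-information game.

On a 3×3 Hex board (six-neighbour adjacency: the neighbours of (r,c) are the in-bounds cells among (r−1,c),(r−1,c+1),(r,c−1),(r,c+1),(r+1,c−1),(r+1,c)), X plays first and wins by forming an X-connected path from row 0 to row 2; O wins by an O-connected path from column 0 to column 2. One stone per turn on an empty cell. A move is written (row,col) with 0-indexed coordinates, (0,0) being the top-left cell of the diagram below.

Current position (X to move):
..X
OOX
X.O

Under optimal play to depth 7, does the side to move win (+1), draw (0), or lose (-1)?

p1 X@[..X/OOX/X.O]: (0,0)[X.X/OOX/X.O]-1 (0,1)[.XX/OOX/X.O]-1 (2,1)[..X/OOX/XXO]+1*
p2 O@[..X/OOX/XXO] terminal -1; root [..X/OOX/X.O] d7

value(..X/OOX/X.O, X) = +1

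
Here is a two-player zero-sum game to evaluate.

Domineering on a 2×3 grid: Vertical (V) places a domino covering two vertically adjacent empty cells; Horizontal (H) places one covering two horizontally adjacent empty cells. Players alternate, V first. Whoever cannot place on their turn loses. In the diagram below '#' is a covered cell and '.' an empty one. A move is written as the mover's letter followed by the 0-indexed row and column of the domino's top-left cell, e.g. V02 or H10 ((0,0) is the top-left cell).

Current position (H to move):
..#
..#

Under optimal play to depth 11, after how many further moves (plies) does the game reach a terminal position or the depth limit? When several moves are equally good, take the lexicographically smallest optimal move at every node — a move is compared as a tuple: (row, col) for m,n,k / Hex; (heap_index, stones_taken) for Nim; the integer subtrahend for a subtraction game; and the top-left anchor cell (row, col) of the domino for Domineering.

[..#/..#] H move#1: H00:+1/###/..#*, H10:+1/..#/###
[###/..#] end (terminal -1, V#2); searched ..#/..# to 11

PV length from [..#/..#]: 1 ply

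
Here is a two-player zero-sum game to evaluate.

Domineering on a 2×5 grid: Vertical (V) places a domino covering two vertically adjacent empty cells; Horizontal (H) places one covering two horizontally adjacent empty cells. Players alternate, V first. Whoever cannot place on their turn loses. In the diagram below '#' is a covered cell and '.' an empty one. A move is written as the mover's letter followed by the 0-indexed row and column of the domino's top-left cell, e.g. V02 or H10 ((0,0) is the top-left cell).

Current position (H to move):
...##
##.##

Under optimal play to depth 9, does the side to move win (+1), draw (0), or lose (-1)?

value(...##/##.##, H) = +1

ply 1, H at ...##/##.## | H00=-1→##.##/##.##; H01=+1→.####/##.##*
ply 2: .####/##.## is terminal -1 (V); from ...##/##.## depth 9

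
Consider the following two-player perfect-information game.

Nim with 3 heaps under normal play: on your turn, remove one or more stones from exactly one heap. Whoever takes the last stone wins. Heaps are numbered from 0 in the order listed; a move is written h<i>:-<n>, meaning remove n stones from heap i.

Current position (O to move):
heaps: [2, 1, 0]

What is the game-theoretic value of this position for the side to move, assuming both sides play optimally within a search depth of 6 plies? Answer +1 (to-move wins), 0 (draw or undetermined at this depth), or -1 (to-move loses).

ply 1, O at (2,1,0) | h0:-1=+1→(1,1,0)*; h0:-2=-1→(0,1,0); h1:-1=-1→(2,0,0)
ply 2, X at (1,1,0) | h0:-1=-1→(0,1,0)*; h1:-1=-1→(1,0,0)
ply 3, O at (0,1,0) | h1:-1=+1→(0,0,0)*
ply 4: (0,0,0) is terminal -1 (X); from (2,1,0) depth 6

value((2,1,0), O) = +1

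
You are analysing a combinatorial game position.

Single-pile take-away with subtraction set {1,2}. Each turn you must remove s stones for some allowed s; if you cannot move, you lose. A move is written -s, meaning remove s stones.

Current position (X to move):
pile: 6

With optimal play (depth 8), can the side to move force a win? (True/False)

p1 X@[6]: -1[5]-1* -2[4]-1
p2 O@[5]: -1[4]-1 -2[3]+1*
p3 X@[3]: -1[2]-1* -2[1]-1
p4 O@[2]: -1[1]-1 -2[0]+1*
p5 X@[0] terminal -1; root [6] d8

X winning at [6]: False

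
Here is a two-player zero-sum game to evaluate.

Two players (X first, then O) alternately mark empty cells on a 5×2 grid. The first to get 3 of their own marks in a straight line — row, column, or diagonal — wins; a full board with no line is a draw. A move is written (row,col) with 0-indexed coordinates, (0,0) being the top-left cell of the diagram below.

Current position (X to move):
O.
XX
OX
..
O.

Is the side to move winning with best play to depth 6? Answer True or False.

ply 1, X at O./XX/OX/../O. | (0,1)=+1→OX/XX/OX/../O.*; (3,0)=+1→O./XX/OX/X./O.; (3,1)=+1→O./XX/OX/.X/O.; (4,1)=-1→O./XX/OX/../OX
ply 2: OX/XX/OX/../O. is terminal -1 (O); from O./XX/OX/../O. depth 6

X winning at [O./XX/OX/../O.]: True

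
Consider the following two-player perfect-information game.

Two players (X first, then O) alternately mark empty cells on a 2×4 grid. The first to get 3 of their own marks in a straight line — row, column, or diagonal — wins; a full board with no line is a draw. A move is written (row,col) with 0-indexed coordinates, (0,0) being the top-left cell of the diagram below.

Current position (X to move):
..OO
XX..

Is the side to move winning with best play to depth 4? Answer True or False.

[..OO/XX..] X move#1: (0,0):-1/X.OO/XX.., (0,1):+0/.XOO/XX.., (1,2):+1/..OO/XXX.*, (1,3):-1/..OO/XX.X
[..OO/XXX.] end (terminal -1, O#2); searched ..OO/XX.. to 4

X winning at [..OO/XX..]: True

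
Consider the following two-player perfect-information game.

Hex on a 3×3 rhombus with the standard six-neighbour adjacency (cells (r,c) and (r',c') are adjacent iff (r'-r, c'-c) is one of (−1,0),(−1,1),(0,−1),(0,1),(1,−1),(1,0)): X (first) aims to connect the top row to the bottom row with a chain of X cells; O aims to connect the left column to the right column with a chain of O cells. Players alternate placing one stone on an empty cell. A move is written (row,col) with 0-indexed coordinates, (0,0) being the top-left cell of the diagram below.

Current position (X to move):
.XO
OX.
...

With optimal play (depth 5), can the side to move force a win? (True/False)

p1 X@[.XO/OX./...]: (0,0)[XXO/OX./...]+1* (1,2)[.XO/OXX/...]+1 (2,0)[.XO/OX./X..]+1 (2,1)[.XO/OX./.X.]+1 (2,2)[.XO/OX./..X]+1
p2 O@[XXO/OX./...]: (1,2)[XXO/OXO/...]-1* (2,0)[XXO/OX./O..]-1 (2,1)[XXO/OX./.O.]-1 (2,2)[XXO/OX./..O]-1
p3 X@[XXO/OXO/...]: (2,0)[XXO/OXO/X..]+1* (2,1)[XXO/OXO/.X.]+1 (2,2)[XXO/OXO/..X]+1
p4 O@[XXO/OXO/X..] terminal -1; root [.XO/OX./...] d5

X winning at [.XO/OX./...]: True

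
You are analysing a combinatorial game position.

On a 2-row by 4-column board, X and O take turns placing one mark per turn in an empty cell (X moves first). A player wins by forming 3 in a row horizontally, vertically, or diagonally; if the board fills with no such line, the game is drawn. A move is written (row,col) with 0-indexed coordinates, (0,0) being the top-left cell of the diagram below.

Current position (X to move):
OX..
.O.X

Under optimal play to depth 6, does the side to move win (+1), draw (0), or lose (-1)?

value(OX../.O.X, X) = 0

ply 1, X at OX../.O.X | (0,2)=+0→OXX./.O.X*; (0,3)=+0→OX.X/.O.X; (1,0)=+0→OX../XO.X; (1,2)=+0→OX../.OXX
ply 2, O at OXX./.O.X | (0,3)=+0→OXXO/.O.X*; (1,0)=-1→OXX./OO.X; (1,2)=-1→OXX./.OOX
ply 3, X at OXXO/.O.X | (1,0)=+0→OXXO/XO.X*; (1,2)=+0→OXXO/.OXX
ply 4, O at OXXO/XO.X | (1,2)=+0→OXXO/XOOX*
ply 5: OXXO/XOOX is terminal +0 (X); from OX../.O.X depth 6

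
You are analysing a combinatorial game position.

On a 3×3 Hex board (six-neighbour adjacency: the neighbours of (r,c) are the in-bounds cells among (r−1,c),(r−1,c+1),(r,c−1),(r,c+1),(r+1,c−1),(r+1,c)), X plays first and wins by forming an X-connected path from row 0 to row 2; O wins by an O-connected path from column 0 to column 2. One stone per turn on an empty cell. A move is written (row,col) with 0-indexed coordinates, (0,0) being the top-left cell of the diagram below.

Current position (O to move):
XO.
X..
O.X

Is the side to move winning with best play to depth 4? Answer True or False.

[XO./X../O.X] O move#1: (0,2):-1/XOO/X../O.X, (1,1):+1/XO./XO./O.X*, (1,2):+1/XO./X.O/O.X, (2,1):-1/XO./X../OOX
[XO./XO./O.X] X move#2: (0,2):-1/XOX/XO./O.X*, (1,2):-1/XO./XOX/O.X, (2,1):-1/XO./XO./OXX
[XOX/XO./O.X] O move#3: (1,2):+1/XOX/XOO/O.X*, (2,1):-1/XOX/XO./OOX
[XOX/XOO/O.X] end (terminal -1, X#4); searched XO./X../O.X to 4

O winning at [XO./X../O.X]: True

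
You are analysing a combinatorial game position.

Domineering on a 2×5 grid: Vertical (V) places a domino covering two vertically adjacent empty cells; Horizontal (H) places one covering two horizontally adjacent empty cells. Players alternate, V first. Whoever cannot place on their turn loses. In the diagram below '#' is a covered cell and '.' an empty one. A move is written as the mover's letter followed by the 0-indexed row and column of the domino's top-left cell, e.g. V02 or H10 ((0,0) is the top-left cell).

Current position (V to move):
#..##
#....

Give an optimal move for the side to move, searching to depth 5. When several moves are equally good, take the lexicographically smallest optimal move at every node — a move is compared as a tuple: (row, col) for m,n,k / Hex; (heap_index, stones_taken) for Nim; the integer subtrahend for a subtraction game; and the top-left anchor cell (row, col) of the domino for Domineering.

V's best at [#..##/#....]: V02

ply 1, V at #..##/#.... | V01=-1→##.##/##...; V02=+1→#.###/#.#..*
ply 2, H at #.###/#.#.. | H13=-1→#.###/#.###*
ply 3, V at #.###/#.### | V01=+1→#####/#####*
ply 4: #####/##### is terminal -1 (H); from #..##/#.... depth 5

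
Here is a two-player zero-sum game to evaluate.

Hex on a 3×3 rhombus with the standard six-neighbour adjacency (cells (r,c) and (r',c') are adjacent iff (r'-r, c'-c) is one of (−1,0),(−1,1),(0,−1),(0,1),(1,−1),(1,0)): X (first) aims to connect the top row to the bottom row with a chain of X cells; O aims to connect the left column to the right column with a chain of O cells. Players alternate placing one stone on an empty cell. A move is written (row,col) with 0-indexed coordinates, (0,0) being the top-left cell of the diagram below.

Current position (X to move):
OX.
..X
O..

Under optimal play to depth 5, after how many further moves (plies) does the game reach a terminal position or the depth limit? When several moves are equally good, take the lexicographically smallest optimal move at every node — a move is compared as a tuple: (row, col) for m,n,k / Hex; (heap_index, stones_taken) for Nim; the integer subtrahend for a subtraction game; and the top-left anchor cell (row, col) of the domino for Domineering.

[OX./..X/O..] X move#1: (0,2):+1/OXX/..X/O..*, (1,0):+1/OX./X.X/O.., (1,1):+1/OX./.XX/O.., (2,1):+1/OX./..X/OX., (2,2):+1/OX./..X/O.X
[OXX/..X/O..] O move#2: (1,0):-1/OXX/O.X/O..*, (1,1):-1/OXX/.OX/O.., (2,1):-1/OXX/..X/OO., (2,2):-1/OXX/..X/O.O
[OXX/O.X/O..] X move#3: (1,1):+1/OXX/OXX/O..*, (2,1):+1/OXX/O.X/OX., (2,2):+1/OXX/O.X/O.X
[OXX/OXX/O..] O move#4: (2,1):-1/OXX/OXX/OO.*, (2,2):-1/OXX/OXX/O.O
[OXX/OXX/OO.] X move#5: (2,2):+1/OXX/OXX/OOX*
[OXX/OXX/OOX] end (terminal -1, O#6); searched OX./..X/O.. to 5

PV length from [OX./..X/O..]: 5 plies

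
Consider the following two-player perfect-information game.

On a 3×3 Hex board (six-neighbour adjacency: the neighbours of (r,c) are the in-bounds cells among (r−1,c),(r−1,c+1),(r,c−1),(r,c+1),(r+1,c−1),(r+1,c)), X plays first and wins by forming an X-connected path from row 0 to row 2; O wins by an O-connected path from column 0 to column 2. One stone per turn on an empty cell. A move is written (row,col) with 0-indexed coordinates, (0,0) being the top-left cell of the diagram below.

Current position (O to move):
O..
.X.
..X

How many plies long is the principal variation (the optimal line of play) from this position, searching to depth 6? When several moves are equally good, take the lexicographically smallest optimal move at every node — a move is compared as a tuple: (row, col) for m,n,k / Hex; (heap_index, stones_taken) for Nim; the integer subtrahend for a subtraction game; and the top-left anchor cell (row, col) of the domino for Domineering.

[O../.X./..X] O move#1: (0,1):-1/OO./.X./..X*, (0,2):-1/O.O/.X./..X, (1,0):-1/O../OX./..X, (1,2):-1/O../.XO/..X, (2,0):-1/O../.X./O.X, (2,1):-1/O../.X./.OX
[OO./.X./..X] X move#2: (0,2):+1/OOX/.X./..X*, (1,0):-1/OO./XX./..X, (1,2):-1/OO./.XX/..X, (2,0):-1/OO./.X./X.X, (2,1):-1/OO./.X./.XX
[OOX/.X./..X] O move#3: (1,0):-1/OOX/OX./..X*, (1,2):-1/OOX/.XO/..X, (2,0):-1/OOX/.X./O.X, (2,1):-1/OOX/.X./.OX
[OOX/OX./..X] X move#4: (1,2):+1/OOX/OXX/..X*, (2,0):+1/OOX/OX./X.X, (2,1):+1/OOX/OX./.XX
[OOX/OXX/..X] end (terminal -1, O#5); searched O../.X./..X to 6

PV length from [O../.X./..X]: 4 plies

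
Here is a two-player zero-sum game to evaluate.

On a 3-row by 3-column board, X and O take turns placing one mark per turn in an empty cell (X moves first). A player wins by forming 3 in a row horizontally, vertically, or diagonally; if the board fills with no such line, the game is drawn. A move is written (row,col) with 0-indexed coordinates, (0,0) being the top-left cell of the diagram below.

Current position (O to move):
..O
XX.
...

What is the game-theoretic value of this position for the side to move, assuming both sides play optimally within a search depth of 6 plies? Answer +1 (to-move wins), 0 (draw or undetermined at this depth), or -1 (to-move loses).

p1 O@[..O/XX./...]: (0,0)[O.O/XX./...]-1 (0,1)[.OO/XX./...]-1 (1,2)[..O/XXO/...]+0* (2,0)[..O/XX./O..]-1 (2,1)[..O/XX./.O.]-1 (2,2)[..O/XX./..O]-1
p2 X@[..O/XXO/...]: (0,0)[X.O/XXO/...]-1 (0,1)[.XO/XXO/...]-1 (2,0)[..O/XXO/X..]-1 (2,1)[..O/XXO/.X.]-1 (2,2)[..O/XXO/..X]+0*
p3 O@[..O/XXO/..X]: (0,0)[O.O/XXO/..X]+0* (0,1)[.OO/XXO/..X]-1 (2,0)[..O/XXO/O.X]-1 (2,1)[..O/XXO/.OX]-1
p4 X@[O.O/XXO/..X]: (0,1)[OXO/XXO/..X]+0* (2,0)[O.O/XXO/X.X]-1 (2,1)[O.O/XXO/.XX]-1
p5 O@[OXO/XXO/..X]: (2,0)[OXO/XXO/O.X]-1 (2,1)[OXO/XXO/.OX]+0*
p6 X@[OXO/XXO/.OX]: (2,0)[OXO/XXO/XOX]+0*
p7 O@[OXO/XXO/XOX] terminal +0; root [..O/XX./...] d6

value(..O/XX./..., O) = 0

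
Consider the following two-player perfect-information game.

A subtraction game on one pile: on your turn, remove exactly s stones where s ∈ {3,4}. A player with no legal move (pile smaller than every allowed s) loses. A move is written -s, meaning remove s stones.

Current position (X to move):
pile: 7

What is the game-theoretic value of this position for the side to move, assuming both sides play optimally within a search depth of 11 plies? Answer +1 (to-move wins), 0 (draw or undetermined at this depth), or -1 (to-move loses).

ply 1, X at 7 | -3=-1→4*; -4=-1→3
ply 2, O at 4 | -3=+1→1*; -4=+1→0
ply 3: 1 is terminal -1 (X); from 7 depth 11

value(7, X) = -1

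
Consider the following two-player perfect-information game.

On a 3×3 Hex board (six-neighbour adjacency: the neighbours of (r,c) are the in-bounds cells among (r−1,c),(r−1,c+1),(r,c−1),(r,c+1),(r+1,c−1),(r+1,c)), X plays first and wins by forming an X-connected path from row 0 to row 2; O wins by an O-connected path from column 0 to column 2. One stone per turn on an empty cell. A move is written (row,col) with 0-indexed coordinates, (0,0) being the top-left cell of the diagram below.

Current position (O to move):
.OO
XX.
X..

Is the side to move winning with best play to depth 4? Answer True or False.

p1 O@[.OO/XX./X..]: (0,0)[OOO/XX./X..]+1* (1,2)[.OO/XXO/X..]-1 (2,1)[.OO/XX./XO.]-1 (2,2)[.OO/XX./X.O]-1
p2 X@[OOO/XX./X..] terminal -1; root [.OO/XX./X..] d4

O winning at [.OO/XX./X..]: True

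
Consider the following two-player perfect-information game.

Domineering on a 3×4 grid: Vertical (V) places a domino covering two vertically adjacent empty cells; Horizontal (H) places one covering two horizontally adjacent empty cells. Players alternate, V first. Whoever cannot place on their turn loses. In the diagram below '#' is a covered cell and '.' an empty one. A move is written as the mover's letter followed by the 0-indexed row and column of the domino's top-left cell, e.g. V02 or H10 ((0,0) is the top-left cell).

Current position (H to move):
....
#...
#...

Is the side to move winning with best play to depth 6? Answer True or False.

ply 1, H at ..../#.../#... | H00=-1→##../#.../#...; H01=-1→.##./#.../#...; H02=-1→..##/#.../#...; H11=+1→..../###./#...*; H12=+1→..../#.##/#...; H21=-1→..../#.../###.; H22=-1→..../#.../#.##
ply 2, V at ..../###./#... | V03=-1→...#/####/#...*; V13=-1→..../####/#..#
ply 3, H at ...#/####/#... | H00=+1→##.#/####/#...*; H01=+1→.###/####/#...; H21=+1→...#/####/###.; H22=+1→...#/####/#.##
ply 4: ##.#/####/#... is terminal -1 (V); from ..../#.../#... depth 6

H winning at [..../#.../#...]: True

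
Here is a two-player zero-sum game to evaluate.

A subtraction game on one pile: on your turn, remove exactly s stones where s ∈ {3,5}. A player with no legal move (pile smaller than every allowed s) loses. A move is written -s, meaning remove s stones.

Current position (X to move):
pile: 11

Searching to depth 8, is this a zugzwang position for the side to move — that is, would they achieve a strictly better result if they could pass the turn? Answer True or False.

zugzwang(11, X) = False

[11] X move#1: -3:+1/8*, -5:-1/6
[8] O move#2: -3:-1/5*, -5:-1/3
[5] X move#3: -3:+1/2*, -5:+1/0
[2] end (terminal -1, O#4); searched 11 to 8
if X skipped the turn, O would face:
~ [11] O move#1: -3:+1/8*, -5:-1/6
~ [8] X move#2: -3:-1/5*, -5:-1/3
~ [5] O move#3: -3:+1/2*, -5:+1/0
~ [2] end (terminal -1, X#4); searched 11 to 8
compare (X): move=+1 vs pass=-1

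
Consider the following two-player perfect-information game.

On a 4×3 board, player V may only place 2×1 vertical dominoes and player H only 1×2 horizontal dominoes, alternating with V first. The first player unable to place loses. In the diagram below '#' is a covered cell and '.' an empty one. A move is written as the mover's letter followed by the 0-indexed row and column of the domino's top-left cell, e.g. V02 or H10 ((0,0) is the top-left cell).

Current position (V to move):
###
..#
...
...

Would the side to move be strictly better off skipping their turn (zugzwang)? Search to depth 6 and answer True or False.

ply 1, V at ###/..#/.../... | V10=-1→###/#.#/#../...; V11=+1→###/.##/.#./...*; V20=-1→###/..#/#../#..; V21=+1→###/..#/.#./.#.; V22=-1→###/..#/..#/..#
ply 2, H at ###/.##/.#./... | H30=-1→###/.##/.#./##.*; H31=-1→###/.##/.#./.##
ply 3, V at ###/.##/.#./##. | V10=+1→###/###/##./##.*; V22=+1→###/.##/.##/###
ply 4: ###/###/##./##. is terminal -1 (H); from ###/..#/.../... depth 6
suppose V passes — search the same position with H to move:
pass> ply 1, H at ###/..#/.../... | H10=-1→###/###/.../...; H20=+1→###/..#/##./...*; H21=+1→###/..#/.##/...; H30=-1→###/..#/.../##.; H31=-1→###/..#/.../.##
pass> ply 2, V at ###/..#/##./... | V22=-1→###/..#/###/..#*
pass> ply 3, H at ###/..#/###/..# | H10=+1→###/###/###/..#*; H30=+1→###/..#/###/###
pass> ply 4: ###/###/###/..# is terminal -1 (V); from ###/..#/.../... depth 6
for V: play +1, pass -1

zugzwang(###/..#/.../..., V) = False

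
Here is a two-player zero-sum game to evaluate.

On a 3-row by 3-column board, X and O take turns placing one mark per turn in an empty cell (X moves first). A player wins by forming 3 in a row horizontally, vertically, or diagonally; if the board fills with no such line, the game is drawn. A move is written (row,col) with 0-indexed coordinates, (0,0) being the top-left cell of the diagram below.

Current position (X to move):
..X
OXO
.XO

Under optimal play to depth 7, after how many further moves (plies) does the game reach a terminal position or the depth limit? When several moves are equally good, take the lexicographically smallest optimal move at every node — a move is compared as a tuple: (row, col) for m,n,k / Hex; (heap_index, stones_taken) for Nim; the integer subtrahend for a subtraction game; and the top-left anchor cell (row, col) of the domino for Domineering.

ply 1, X at ..X/OXO/.XO | (0,0)=+1→X.X/OXO/.XO*; (0,1)=+1→.XX/OXO/.XO; (2,0)=+1→..X/OXO/XXO
ply 2, O at X.X/OXO/.XO | (0,1)=-1→XOX/OXO/.XO*; (2,0)=-1→X.X/OXO/OXO
ply 3, X at XOX/OXO/.XO | (2,0)=+1→XOX/OXO/XXO*
ply 4: XOX/OXO/XXO is terminal -1 (O); from ..X/OXO/.XO depth 7

PV length from [..X/OXO/.XO]: 3 plies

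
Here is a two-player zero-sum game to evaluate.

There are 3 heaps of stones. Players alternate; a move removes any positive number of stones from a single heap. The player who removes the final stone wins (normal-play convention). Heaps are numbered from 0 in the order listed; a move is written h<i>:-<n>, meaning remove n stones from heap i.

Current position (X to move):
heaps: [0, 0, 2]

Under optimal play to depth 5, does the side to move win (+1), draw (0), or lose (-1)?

value((0,0,2), X) = +1

ply 1, X at (0,0,2) | h2:-1=-1→(0,0,1); h2:-2=+1→(0,0,0)*
ply 2: (0,0,0) is terminal -1 (O); from (0,0,2) depth 5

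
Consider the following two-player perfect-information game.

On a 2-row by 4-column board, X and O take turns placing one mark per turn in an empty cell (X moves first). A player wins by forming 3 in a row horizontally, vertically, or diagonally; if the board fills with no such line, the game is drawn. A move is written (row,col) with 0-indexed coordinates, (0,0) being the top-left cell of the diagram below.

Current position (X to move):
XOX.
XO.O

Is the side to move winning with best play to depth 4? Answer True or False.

[XOX./XO.O] X move#1: (0,3):-1/XOXX/XO.O, (1,2):+0/XOX./XOXO*
[XOX./XOXO] O move#2: (0,3):+0/XOXO/XOXO*
[XOXO/XOXO] end (terminal +0, X#3); searched XOX./XO.O to 4

X winning at [XOX./XO.O]: False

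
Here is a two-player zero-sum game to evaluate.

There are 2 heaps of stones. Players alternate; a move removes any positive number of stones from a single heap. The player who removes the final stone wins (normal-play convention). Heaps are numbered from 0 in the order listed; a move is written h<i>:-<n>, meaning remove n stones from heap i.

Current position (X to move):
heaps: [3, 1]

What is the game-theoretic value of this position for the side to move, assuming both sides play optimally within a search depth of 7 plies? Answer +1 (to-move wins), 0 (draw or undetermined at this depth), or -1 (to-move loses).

p1 X@[(3,1)]: h0:-1[(2,1)]-1 h0:-2[(1,1)]+1* h0:-3[(0,1)]-1 h1:-1[(3,0)]-1
p2 O@[(1,1)]: h0:-1[(0,1)]-1* h1:-1[(1,0)]-1
p3 X@[(0,1)]: h1:-1[(0,0)]+1*
p4 O@[(0,0)] terminal -1; root [(3,1)] d7

value((3,1), X) = +1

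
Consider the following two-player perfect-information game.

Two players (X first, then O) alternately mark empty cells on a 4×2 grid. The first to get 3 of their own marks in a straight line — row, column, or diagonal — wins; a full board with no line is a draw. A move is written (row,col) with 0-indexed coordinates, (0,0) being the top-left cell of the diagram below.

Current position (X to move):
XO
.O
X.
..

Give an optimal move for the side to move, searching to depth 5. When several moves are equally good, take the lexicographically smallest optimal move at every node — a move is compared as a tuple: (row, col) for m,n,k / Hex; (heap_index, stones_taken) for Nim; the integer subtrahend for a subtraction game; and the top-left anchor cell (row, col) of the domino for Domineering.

[XO/.O/X./..] X move#1: (1,0):+1/XO/XO/X./..*, (2,1):+0/XO/.O/XX/.., (3,0):-1/XO/.O/X./X., (3,1):-1/XO/.O/X./.X
[XO/XO/X./..] end (terminal -1, O#2); searched XO/.O/X./.. to 5

X's best at [XO/.O/X./..]: (1,0)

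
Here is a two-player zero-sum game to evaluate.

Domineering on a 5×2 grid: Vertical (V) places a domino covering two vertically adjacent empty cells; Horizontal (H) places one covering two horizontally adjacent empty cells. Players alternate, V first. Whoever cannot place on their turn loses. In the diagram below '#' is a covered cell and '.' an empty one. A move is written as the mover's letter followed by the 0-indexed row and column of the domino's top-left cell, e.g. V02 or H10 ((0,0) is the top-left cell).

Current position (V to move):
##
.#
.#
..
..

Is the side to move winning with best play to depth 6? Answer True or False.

[##/.#/.#/../..] V move#1: V10:-1/##/##/##/../.., V20:-1/##/.#/##/#./.., V30:+1/##/.#/.#/#./#.*, V31:+1/##/.#/.#/.#/.#
[##/.#/.#/#./#.] end (terminal -1, H#2); searched ##/.#/.#/../.. to 6

V winning at [##/.#/.#/../..]: True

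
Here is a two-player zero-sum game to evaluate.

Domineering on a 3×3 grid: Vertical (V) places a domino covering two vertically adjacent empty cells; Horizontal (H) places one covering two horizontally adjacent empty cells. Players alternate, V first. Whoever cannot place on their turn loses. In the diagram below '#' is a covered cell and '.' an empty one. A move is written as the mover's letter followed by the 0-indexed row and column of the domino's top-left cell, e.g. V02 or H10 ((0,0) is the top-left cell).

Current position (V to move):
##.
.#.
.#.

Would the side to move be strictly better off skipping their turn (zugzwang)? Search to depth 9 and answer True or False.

zugzwang(##./.#./.#., V) = False

[##./.#./.#.] V move#1: V02:+1/###/.##/.#.*, V10:+1/##./##./##., V12:+1/##./.##/.##
[###/.##/.#.] end (terminal -1, H#2); searched ##./.#./.#. to 9
suppose V passes — search the same position with H to move:
pass> [##./.#./.#.] end (terminal -1, H#1); searched ##./.#./.#. to 9
for V: play +1, pass +1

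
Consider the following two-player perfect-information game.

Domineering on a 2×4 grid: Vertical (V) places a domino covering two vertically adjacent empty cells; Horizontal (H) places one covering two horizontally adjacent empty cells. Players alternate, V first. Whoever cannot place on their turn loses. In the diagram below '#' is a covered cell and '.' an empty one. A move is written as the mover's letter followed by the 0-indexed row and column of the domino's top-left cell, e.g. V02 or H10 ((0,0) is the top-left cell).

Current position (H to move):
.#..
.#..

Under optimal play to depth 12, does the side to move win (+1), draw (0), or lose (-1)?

value(.#../.#.., H) = +1

[.#../.#..] H move#1: H02:+1/.###/.#..*, H12:+1/.#../.###
[.###/.#..] V move#2: V00:-1/####/##..*
[####/##..] H move#3: H12:+1/####/####*
[####/####] end (terminal -1, V#4); searched .#../.#.. to 12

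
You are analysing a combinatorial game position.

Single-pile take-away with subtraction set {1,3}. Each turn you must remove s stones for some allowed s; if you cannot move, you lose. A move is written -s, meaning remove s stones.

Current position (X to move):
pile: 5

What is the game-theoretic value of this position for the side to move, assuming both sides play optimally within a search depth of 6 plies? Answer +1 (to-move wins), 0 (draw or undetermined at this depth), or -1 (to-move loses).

value(5, X) = +1

p1 X@[5]: -1[4]+1* -3[2]+1
p2 O@[4]: -1[3]-1* -3[1]-1
p3 X@[3]: -1[2]+1* -3[0]+1
p4 O@[2]: -1[1]-1*
p5 X@[1]: -1[0]+1*
p6 O@[0] terminal -1; root [5] d6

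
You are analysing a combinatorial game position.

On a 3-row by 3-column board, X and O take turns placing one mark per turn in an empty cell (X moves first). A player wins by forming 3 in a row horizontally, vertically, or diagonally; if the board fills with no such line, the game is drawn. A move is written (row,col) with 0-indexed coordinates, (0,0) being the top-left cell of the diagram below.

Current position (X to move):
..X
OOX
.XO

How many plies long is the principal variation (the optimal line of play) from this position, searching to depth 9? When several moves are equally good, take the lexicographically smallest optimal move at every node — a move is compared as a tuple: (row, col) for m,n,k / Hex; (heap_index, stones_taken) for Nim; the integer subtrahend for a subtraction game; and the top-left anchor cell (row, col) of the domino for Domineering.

PV length from [..X/OOX/.XO]: 3 plies

[..X/OOX/.XO] X move#1: (0,0):+0/X.X/OOX/.XO*, (0,1):-1/.XX/OOX/.XO, (2,0):-1/..X/OOX/XXO
[X.X/OOX/.XO] O move#2: (0,1):+0/XOX/OOX/.XO*, (2,0):-1/X.X/OOX/OXO
[XOX/OOX/.XO] X move#3: (2,0):+0/XOX/OOX/XXO*
[XOX/OOX/XXO] end (terminal +0, O#4); searched ..X/OOX/.XO to 9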